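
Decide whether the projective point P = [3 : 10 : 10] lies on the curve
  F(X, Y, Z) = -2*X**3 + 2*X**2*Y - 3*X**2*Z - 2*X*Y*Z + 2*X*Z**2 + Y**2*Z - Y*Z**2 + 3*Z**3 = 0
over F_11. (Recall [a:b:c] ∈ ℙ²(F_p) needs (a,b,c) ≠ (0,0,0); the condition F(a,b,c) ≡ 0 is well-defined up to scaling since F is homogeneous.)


F(3,10,10) ≡ 7 (mod 11); P is NOT on the curve.

Evaluate F(3, 10, 10) term-by-term (mod 11).
  -2*X**3 ↦ -2·27·1·1 = -54
  2*X**2*Y ↦ 2·9·10·1 = 180
  -3*X**2*Z ↦ -3·9·1·10 = -270
  -2*X*Y*Z ↦ -2·3·10·10 = -600
  2*X*Z**2 ↦ 2·3·1·100 = 600
  Y**2*Z ↦ 1·1·100·10 = 1000
  -Y*Z**2 ↦ -1·1·10·100 = -1000
  3*Z**3 ↦ 3·1·1·1000 = 3000
Sum: F(3, 10, 10) = (-54) + (180) + (-270) + (-600) + (600) + (1000) + (-1000) + (3000) = 2856.
Reducing mod 11: 2856 ≡ 7 (mod 11).
Since F(a, b, c) ≡ 7 ≠ 0 (mod 11), P does NOT lie on the curve.


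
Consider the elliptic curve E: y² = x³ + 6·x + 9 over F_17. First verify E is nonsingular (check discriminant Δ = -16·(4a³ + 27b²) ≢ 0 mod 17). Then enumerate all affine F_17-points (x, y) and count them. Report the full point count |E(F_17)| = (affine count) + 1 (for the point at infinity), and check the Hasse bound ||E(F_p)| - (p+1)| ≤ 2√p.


Affine points = {(0, 3), (0, 14), (1, 4), (1, 13), (8, 5), (8, 12), (10, 7), (10, 10), (14, 7), (14, 10), (16, 6), (16, 11)}; affine count = 12; |E(F_17)| = 13.

Discriminant check: Δ ∝ 4a³ + 27b² = 4·6³ + 27·9² = 4·216 + 27·81 ≡ 8 (mod 17). Nonzero ⇒ E is nonsingular.
For each x ∈ F_17, compute rhs = x³ + 6·x + 9 mod 17, then count y ∈ F_17 with y² ≡ rhs.
  x = 0: rhs = 9, matching y values: 3, 14 (2 points).
  x = 1: rhs = 16, matching y values: 4, 13 (2 points).
  x = 2: rhs = 12, matching y values: none (0 points).
  x = 3: rhs = 3, matching y values: none (0 points).
  x = 4: rhs = 12, matching y values: none (0 points).
  x = 5: rhs = 11, matching y values: none (0 points).
  x = 6: rhs = 6, matching y values: none (0 points).
  x = 7: rhs = 3, matching y values: none (0 points).
  x = 8: rhs = 8, matching y values: 5, 12 (2 points).
  x = 9: rhs = 10, matching y values: none (0 points).
  x = 10: rhs = 15, matching y values: 7, 10 (2 points).
  x = 11: rhs = 12, matching y values: none (0 points).
  x = 12: rhs = 7, matching y values: none (0 points).
  x = 13: rhs = 6, matching y values: none (0 points).
  x = 14: rhs = 15, matching y values: 7, 10 (2 points).
  x = 15: rhs = 6, matching y values: none (0 points).
  x = 16: rhs = 2, matching y values: 6, 11 (2 points).
Total affine count: 12.
Full point count |E(F_17)| = 12 + 1 = 13.
Hasse bound: |13 − (17+1)| = |-5| = 5 ≤ 2√17 ≈ 8.2462 ✓.


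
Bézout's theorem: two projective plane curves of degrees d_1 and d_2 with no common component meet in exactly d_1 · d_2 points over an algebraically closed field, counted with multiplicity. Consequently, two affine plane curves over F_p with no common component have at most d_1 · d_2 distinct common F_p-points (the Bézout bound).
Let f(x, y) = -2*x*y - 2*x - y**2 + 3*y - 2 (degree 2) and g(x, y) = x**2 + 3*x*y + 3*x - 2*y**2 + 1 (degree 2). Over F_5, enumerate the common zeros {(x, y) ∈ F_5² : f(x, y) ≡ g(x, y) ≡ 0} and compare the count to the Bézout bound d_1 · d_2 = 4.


Common zeros: ∅; count = 0; Bézout bound = 4.

deg(f) = 2, deg(g) = 2, so Bézout bound = 4.
Scan x ∈ F_5. For each x, list the y ∈ F_5 with f(x, y) ≡ 0 and those with g(x, y) ≡ 0 (mod 5); the common zeros in that column are the intersection.
  x = 0: f ≡ 0 at y ∈ {1, 2}; g ≡ 0 at y ∈ ∅; common: ∅.
  x = 1: f ≡ 0 at y ∈ {3}; g ≡ 0 at y ∈ {0, 4}; common: ∅.
  x = 2: f ≡ 0 at y ∈ ∅; g ≡ 0 at y ∈ {1, 2}; common: ∅.
  x = 3: f ≡ 0 at y ∈ ∅; g ≡ 0 at y ∈ ∅; common: ∅.
  x = 4: f ≡ 0 at y ∈ {0}; g ≡ 0 at y ∈ {2, 4}; common: ∅.
Collecting: common zeros = ∅, so the count is 0.
Comparison with the Bézout bound: 0 ≤ 4 = deg(f)·deg(g), as expected for curves with no common component (the affine F_5-count falls short of the bound because intersections may lie at infinity, over extension fields, or carry multiplicity).


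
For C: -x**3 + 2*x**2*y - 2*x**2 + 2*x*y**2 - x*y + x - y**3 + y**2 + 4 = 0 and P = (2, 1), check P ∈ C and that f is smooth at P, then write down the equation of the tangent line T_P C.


Tangent line at P: -10*x + 13*y + 7 = 0.

Step 1: f(2, 1) = 0, so P lies on C.
Step 2: partial derivatives
  f_x(x, y) = -3*x**2 + 4*x*y - 4*x + 2*y**2 - y + 1, f_y(x, y) = 2*x**2 + 4*x*y - x - 3*y**2 + 2*y.
  f_x(P) = -10, f_y(P) = 13 (gradient nonzero, so P is smooth).
Step 3: tangent line at P: -10·(x − 2) + 13·(y − 1) = 0.
Expanding: -10*x + 13*y + 7 = 0.


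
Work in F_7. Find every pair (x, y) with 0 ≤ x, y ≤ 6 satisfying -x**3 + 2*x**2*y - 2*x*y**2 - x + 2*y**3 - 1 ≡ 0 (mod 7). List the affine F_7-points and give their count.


Affine F_7-points: {(4, 2), (5, 5), (6, 1)}; count = 3.

For each of the 49 pairs (x, y) ∈ F_7², evaluate f(x, y) mod 7. Record the zeros.
  x = 0: [0↦6, 1↦1, 2↦1, 3↦4, 4↦1, 5↦4, 6↦4]  zeros at y ∈ ∅
  x = 1: [0↦4, 1↦6, 2↦2, 3↦4, 4↦3, 5↦4, 6↦5]  zeros at y ∈ ∅
  x = 2: [0↦3, 1↦2, 2↦5, 3↦3, 4↦1, 5↦4, 6↦3]  zeros at y ∈ ∅
  x = 3: [0↦4, 1↦4, 2↦4, 3↦2, 4↦3, 5↦5, 6↦6]  zeros at y ∈ ∅
  x = 4: [0↦1, 1↦6, 2↦0, 3↦2, 4↦3, 5↦1, 6↦1]  zeros at y ∈ {2}
  x = 5: [0↦2, 1↦2, 2↦1, 3↦4, 4↦2, 5↦0, 6↦3]  zeros at y ∈ {5}
  x = 6: [0↦1, 1↦0, 2↦1, 3↦2, 4↦1, 5↦3, 6↦6]  zeros at y ∈ {1}
Collecting zeros: affine points = {(4, 2), (5, 5), (6, 1)}.
Total count |C(F_7)_aff| = 3.


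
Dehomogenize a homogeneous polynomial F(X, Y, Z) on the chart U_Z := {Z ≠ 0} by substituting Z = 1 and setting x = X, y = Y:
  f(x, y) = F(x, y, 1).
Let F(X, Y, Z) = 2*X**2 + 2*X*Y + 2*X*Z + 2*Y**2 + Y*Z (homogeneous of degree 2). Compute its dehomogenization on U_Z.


f(x, y) = 2*x**2 + 2*x*y + 2*x + 2*y**2 + y

On U_Z we set Z = 1. Each monomial c·X^i·Y^j·Z^k in F becomes c·x^i·y^j·1^k = c·x^i·y^j.
Substituting Z = 1: F(X, Y, 1) = 2*x**2 + 2*x*y + 2*x + 2*y**2 + y.
Note: deg(f) ≤ deg(F) = 2; strict inequality happens when F is divisible by Z (lost terms).


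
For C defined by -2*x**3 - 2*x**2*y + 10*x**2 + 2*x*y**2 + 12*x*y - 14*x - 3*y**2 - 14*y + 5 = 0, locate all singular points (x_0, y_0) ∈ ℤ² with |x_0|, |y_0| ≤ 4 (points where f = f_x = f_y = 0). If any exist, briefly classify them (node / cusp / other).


Singular points: {(2, -1)}; classification: cusp.

Compute partial derivatives:
  f_x = -6*x**2 - 4*x*y + 20*x + 2*y**2 + 12*y - 14.
  f_y = -2*x**2 + 4*x*y + 12*x - 6*y - 14.
Scan x_0 ∈ {−4, ..., 4}. For each x_0, f_y(x_0, y) is a polynomial in y; find its integer roots y ∈ {−4, ..., 4}, then test f_x and f at those candidates.
  x = -4: f_y(-4, y) = -22*y - 94; no integer root y with |y| ≤ 4.
  x = -3: f_y(-3, y) = -18*y - 68; no integer root y with |y| ≤ 4.
  x = -2: f_y(-2, y) = -14*y - 46; no integer root y with |y| ≤ 4.
  x = -1: f_y(-1, y) = -10*y - 28; no integer root y with |y| ≤ 4.
  x = 0: f_y(0, y) = -6*y - 14; no integer root y with |y| ≤ 4.
  x = 1: f_y(1, y) = -2*y - 4; vanishes at y ∈ {-2}. (1, -2): f_x = -8 ≠ 0.
  x = 2: f_y(2, y) = 2*y + 2; vanishes at y ∈ {-1}. (2, -1): f_x = 0, f = 0 — SINGULAR.
  x = 3: f_y(3, y) = 6*y + 4; no integer root y with |y| ≤ 4.
  x = 4: f_y(4, y) = 10*y + 2; no integer root y with |y| ≤ 4.
Only singular point on the grid: (2, -1).
Classify: substitute x = 2 + u, y = -1 + v and expand: f = -2*u**3 - 2*u**2*v + 2*u*v**2 + v**2.
No constant or linear terms (consistent with a singular point). Quadratic part: v**2. Cubic part: -2*u**3 - 2*u**2*v + 2*u*v**2.
The quadratic part v**2 is a perfect square, so there is a single (double) tangent line v = 0, i.e. y = -1. Restricting the cubic part to that line (v = 0) leaves -2*u**3 ≠ 0, so f is not divisible by v and the branch is v² ≈ 2*u**3 to lowest order — this is a cusp.
Classification: cusp.


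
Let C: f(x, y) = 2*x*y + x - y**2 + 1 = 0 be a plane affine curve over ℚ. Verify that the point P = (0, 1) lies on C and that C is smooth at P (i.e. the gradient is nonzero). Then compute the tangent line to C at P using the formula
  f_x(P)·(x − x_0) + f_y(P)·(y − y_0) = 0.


Tangent line at P: 3*x - 2*y + 2 = 0.

Step 1: f(0, 1) = 0, so P lies on C.
Step 2: partial derivatives
  f_x(x, y) = 2*y + 1, f_y(x, y) = 2*x - 2*y.
  f_x(P) = 3, f_y(P) = -2 (gradient nonzero, so P is smooth).
Step 3: tangent line at P: 3·(x − 0) + -2·(y − 1) = 0.
Expanding: 3*x - 2*y + 2 = 0.


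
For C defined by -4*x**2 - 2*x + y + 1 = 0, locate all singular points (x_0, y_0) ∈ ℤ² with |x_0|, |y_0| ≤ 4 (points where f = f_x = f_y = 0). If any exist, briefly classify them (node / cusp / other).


No singular points in the scanned grid; C is smooth there.

Compute partial derivatives:
  f_x = -8*x - 2.
  f_y = 1.
f_y = 1 is a nonzero constant, so f_y never vanishes: no point (x, y) can satisfy f = f_x = f_y = 0. In particular no (x, y) ∈ {−4, ..., 4}² is singular; the curve is smooth.


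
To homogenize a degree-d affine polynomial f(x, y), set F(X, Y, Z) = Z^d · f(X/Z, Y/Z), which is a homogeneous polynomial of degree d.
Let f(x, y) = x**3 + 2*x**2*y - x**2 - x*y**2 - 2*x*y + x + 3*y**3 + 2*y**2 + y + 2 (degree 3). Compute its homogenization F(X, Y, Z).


F(X, Y, Z) = X**3 + 2*X**2*Y - X**2*Z - X*Y**2 - 2*X*Y*Z + X*Z**2 + 3*Y**3 + 2*Y**2*Z + Y*Z**2 + 2*Z**3

deg(f) = 3.
Substitute x = X/Z, y = Y/Z into f, then multiply by Z^3.
  monomial 1·x^3·y^0 ↦ 1·X^3·Y^0·Z^0.
  monomial 2·x^2·y^1 ↦ 2·X^2·Y^1·Z^0.
  monomial -1·x^2·y^0 ↦ -1·X^2·Y^0·Z^1.
  monomial -1·x^1·y^2 ↦ -1·X^1·Y^2·Z^0.
  monomial -2·x^1·y^1 ↦ -2·X^1·Y^1·Z^1.
  monomial 1·x^1·y^0 ↦ 1·X^1·Y^0·Z^2.
  monomial 3·x^0·y^3 ↦ 3·X^0·Y^3·Z^0.
  monomial 2·x^0·y^2 ↦ 2·X^0·Y^2·Z^1.
  monomial 1·x^0·y^1 ↦ 1·X^0·Y^1·Z^2.
  monomial 2·x^0·y^0 ↦ 2·X^0·Y^0·Z^3.
Collecting: F(X, Y, Z) = X**3 + 2*X**2*Y - X**2*Z - X*Y**2 - 2*X*Y*Z + X*Z**2 + 3*Y**3 + 2*Y**2*Z + Y*Z**2 + 2*Z**3.


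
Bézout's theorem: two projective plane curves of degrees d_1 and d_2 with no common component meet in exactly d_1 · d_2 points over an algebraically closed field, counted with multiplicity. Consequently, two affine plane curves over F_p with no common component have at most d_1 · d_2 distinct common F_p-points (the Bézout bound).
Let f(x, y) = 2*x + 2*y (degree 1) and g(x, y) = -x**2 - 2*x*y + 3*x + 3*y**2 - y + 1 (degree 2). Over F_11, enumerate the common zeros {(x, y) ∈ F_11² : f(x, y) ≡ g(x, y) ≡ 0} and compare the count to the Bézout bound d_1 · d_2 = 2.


Common zeros: {(5, 6)}; count = 1; Bézout bound = 2.

deg(f) = 1, deg(g) = 2, so Bézout bound = 2.
Scan x ∈ F_11. For each x, list the y ∈ F_11 with f(x, y) ≡ 0 and those with g(x, y) ≡ 0 (mod 11); the common zeros in that column are the intersection.
  x = 0: f ≡ 0 at y ∈ {0}; g ≡ 0 at y ∈ {2}; common: ∅.
  x = 1: f ≡ 0 at y ∈ {10}; g ≡ 0 at y ∈ ∅; common: ∅.
  x = 2: f ≡ 0 at y ∈ {9}; g ≡ 0 at y ∈ {10}; common: ∅.
  x = 3: f ≡ 0 at y ∈ {8}; g ≡ 0 at y ∈ {7, 10}; common: ∅.
  x = 4: f ≡ 0 at y ∈ {7}; g ≡ 0 at y ∈ ∅; common: ∅.
  x = 5: f ≡ 0 at y ∈ {6}; g ≡ 0 at y ∈ {5, 6}; common: {6}.
  x = 6: f ≡ 0 at y ∈ {5}; g ≡ 0 at y ∈ ∅; common: ∅.
  x = 7: f ≡ 0 at y ∈ {4}; g ≡ 0 at y ∈ ∅; common: ∅.
  x = 8: f ≡ 0 at y ∈ {3}; g ≡ 0 at y ∈ {6, 7}; common: ∅.
  x = 9: f ≡ 0 at y ∈ {2}; g ≡ 0 at y ∈ ∅; common: ∅.
  x = 10: f ≡ 0 at y ∈ {1}; g ≡ 0 at y ∈ {2, 5}; common: ∅.
Collecting: common zeros = {(5, 6)}, so the count is 1.
Comparison with the Bézout bound: 1 ≤ 2 = deg(f)·deg(g), as expected for curves with no common component (the affine F_11-count falls short of the bound because intersections may lie at infinity, over extension fields, or carry multiplicity).


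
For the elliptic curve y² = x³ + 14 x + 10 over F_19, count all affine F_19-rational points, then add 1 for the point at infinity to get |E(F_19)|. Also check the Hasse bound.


Affine points = {(1, 5), (1, 14), (4, 4), (4, 15), (6, 5), (6, 14), (8, 8), (8, 11), (12, 5), (12, 14), (14, 9), (14, 10), (15, 2), (15, 17), (16, 6), (16, 13)}; affine count = 16; |E(F_19)| = 17.

Discriminant check: Δ ∝ 4a³ + 27b² = 4·14³ + 27·10² = 4·2744 + 27·100 ≡ 15 (mod 19). Nonzero ⇒ E is nonsingular.
For each x ∈ F_19, compute rhs = x³ + 14·x + 10 mod 19, then count y ∈ F_19 with y² ≡ rhs.
  x = 0: rhs = 10, matching y values: none (0 points).
  x = 1: rhs = 6, matching y values: 5, 14 (2 points).
  x = 2: rhs = 8, matching y values: none (0 points).
  x = 3: rhs = 3, matching y values: none (0 points).
  x = 4: rhs = 16, matching y values: 4, 15 (2 points).
  x = 5: rhs = 15, matching y values: none (0 points).
  x = 6: rhs = 6, matching y values: 5, 14 (2 points).
  x = 7: rhs = 14, matching y values: none (0 points).
  x = 8: rhs = 7, matching y values: 8, 11 (2 points).
  x = 9: rhs = 10, matching y values: none (0 points).
  x = 10: rhs = 10, matching y values: none (0 points).
  x = 11: rhs = 13, matching y values: none (0 points).
  x = 12: rhs = 6, matching y values: 5, 14 (2 points).
  x = 13: rhs = 14, matching y values: none (0 points).
  x = 14: rhs = 5, matching y values: 9, 10 (2 points).
  x = 15: rhs = 4, matching y values: 2, 17 (2 points).
  x = 16: rhs = 17, matching y values: 6, 13 (2 points).
  x = 17: rhs = 12, matching y values: none (0 points).
  x = 18: rhs = 14, matching y values: none (0 points).
Total affine count: 16.
Full point count |E(F_19)| = 16 + 1 = 17.
Hasse bound: |17 − (19+1)| = |-3| = 3 ≤ 2√19 ≈ 8.7178 ✓.


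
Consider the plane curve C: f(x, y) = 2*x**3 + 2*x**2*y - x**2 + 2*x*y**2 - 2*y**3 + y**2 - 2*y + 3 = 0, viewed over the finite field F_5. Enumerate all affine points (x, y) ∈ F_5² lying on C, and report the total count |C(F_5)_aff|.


Affine F_5-points: {(0, 1), (1, 1), (1, 2), (2, 0), (3, 3), (4, 0), (4, 2)}; count = 7.

For each of the 25 pairs (x, y) ∈ F_5², evaluate f(x, y) mod 5. Record the zeros.
  x = 0: [0↦3, 1↦0, 2↦2, 3↦2, 4↦3]  zeros at y ∈ {1}
  x = 1: [0↦4, 1↦0, 2↦0, 3↦2, 4↦4]  zeros at y ∈ {1, 2}
  x = 2: [0↦0, 1↦4, 2↦1, 3↦4, 4↦1]  zeros at y ∈ {0}
  x = 3: [0↦3, 1↦4, 2↦2, 3↦0, 4↦1]  zeros at y ∈ {3}
  x = 4: [0↦0, 1↦2, 2↦0, 3↦2, 4↦1]  zeros at y ∈ {0, 2}
Collecting zeros: affine points = {(0, 1), (1, 1), (1, 2), (2, 0), (3, 3), (4, 0), (4, 2)}.
Total count |C(F_5)_aff| = 7.


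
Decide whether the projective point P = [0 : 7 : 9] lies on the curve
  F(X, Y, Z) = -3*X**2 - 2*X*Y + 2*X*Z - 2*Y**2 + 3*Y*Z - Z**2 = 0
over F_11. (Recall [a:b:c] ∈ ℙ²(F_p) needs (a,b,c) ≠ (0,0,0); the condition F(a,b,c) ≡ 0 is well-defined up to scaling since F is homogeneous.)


F(0,7,9) ≡ 10 (mod 11); P is NOT on the curve.

Evaluate F(0, 7, 9) term-by-term (mod 11).
  -3*X**2 ↦ -3·0·1·1 = 0
  -2*X*Y ↦ -2·0·7·1 = 0
  2*X*Z ↦ 2·0·1·9 = 0
  -2*Y**2 ↦ -2·1·49·1 = -98
  3*Y*Z ↦ 3·1·7·9 = 189
  -Z**2 ↦ -1·1·1·81 = -81
Sum: F(0, 7, 9) = (0) + (0) + (0) + (-98) + (189) + (-81) = 10.
Reducing mod 11: 10 ≡ 10 (mod 11).
Since F(a, b, c) ≡ 10 ≠ 0 (mod 11), P does NOT lie on the curve.


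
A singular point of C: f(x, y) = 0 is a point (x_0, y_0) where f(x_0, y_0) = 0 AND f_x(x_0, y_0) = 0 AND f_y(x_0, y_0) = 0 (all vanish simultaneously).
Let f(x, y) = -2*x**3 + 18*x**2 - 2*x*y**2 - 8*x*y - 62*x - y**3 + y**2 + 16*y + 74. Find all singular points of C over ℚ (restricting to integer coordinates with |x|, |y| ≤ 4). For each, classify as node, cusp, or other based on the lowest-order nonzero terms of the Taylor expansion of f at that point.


Singular points: {(3, -2)}; classification: cusp.

Compute partial derivatives:
  f_x = -6*x**2 + 36*x - 2*y**2 - 8*y - 62.
  f_y = -4*x*y - 8*x - 3*y**2 + 2*y + 16.
Scan x_0 ∈ {−4, ..., 4}. For each x_0, f_y(x_0, y) is a polynomial in y; find its integer roots y ∈ {−4, ..., 4}, then test f_x and f at those candidates.
  x = -4: f_y(-4, y) = -3*y**2 + 18*y + 48; vanishes at y ∈ {-2}. (-4, -2): f_x = -294 ≠ 0.
  x = -3: f_y(-3, y) = -3*y**2 + 14*y + 40; vanishes at y ∈ {-2}. (-3, -2): f_x = -216 ≠ 0.
  x = -2: f_y(-2, y) = -3*y**2 + 10*y + 32; vanishes at y ∈ {-2}. (-2, -2): f_x = -150 ≠ 0.
  x = -1: f_y(-1, y) = -3*y**2 + 6*y + 24; vanishes at y ∈ {-2, 4}. (-1, -2): f_x = -96 ≠ 0; (-1, 4): f_x = -168 ≠ 0.
  x = 0: f_y(0, y) = -3*y**2 + 2*y + 16; vanishes at y ∈ {-2}. (0, -2): f_x = -54 ≠ 0.
  x = 1: f_y(1, y) = -3*y**2 - 2*y + 8; vanishes at y ∈ {-2}. (1, -2): f_x = -24 ≠ 0.
  x = 2: f_y(2, y) = -3*y**2 - 6*y; vanishes at y ∈ {-2, 0}. (2, -2): f_x = -6 ≠ 0; (2, 0): f_x = -14 ≠ 0.
  x = 3: f_y(3, y) = -3*y**2 - 10*y - 8; vanishes at y ∈ {-2}. (3, -2): f_x = 0, f = 0 — SINGULAR.
  x = 4: f_y(4, y) = -3*y**2 - 14*y - 16; vanishes at y ∈ {-2}. (4, -2): f_x = -6 ≠ 0.
Only singular point on the grid: (3, -2).
Classify: substitute x = 3 + u, y = -2 + v and expand: f = -2*u**3 - 2*u*v**2 - v**3 + v**2.
No constant or linear terms (consistent with a singular point). Quadratic part: v**2. Cubic part: -2*u**3 - 2*u*v**2 - v**3.
The quadratic part v**2 is a perfect square, so there is a single (double) tangent line v = 0, i.e. y = -2. Restricting the cubic part to that line (v = 0) leaves -2*u**3 ≠ 0, so f is not divisible by v and the branch is v² ≈ 2*u**3 to lowest order — this is a cusp.
Classification: cusp.


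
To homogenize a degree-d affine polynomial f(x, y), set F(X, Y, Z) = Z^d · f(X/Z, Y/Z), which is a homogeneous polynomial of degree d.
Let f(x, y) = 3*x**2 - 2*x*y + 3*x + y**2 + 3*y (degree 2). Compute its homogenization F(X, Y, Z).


F(X, Y, Z) = 3*X**2 - 2*X*Y + 3*X*Z + Y**2 + 3*Y*Z

deg(f) = 2.
Substitute x = X/Z, y = Y/Z into f, then multiply by Z^2.
  monomial 3·x^2·y^0 ↦ 3·X^2·Y^0·Z^0.
  monomial -2·x^1·y^1 ↦ -2·X^1·Y^1·Z^0.
  monomial 3·x^1·y^0 ↦ 3·X^1·Y^0·Z^1.
  monomial 1·x^0·y^2 ↦ 1·X^0·Y^2·Z^0.
  monomial 3·x^0·y^1 ↦ 3·X^0·Y^1·Z^1.
Collecting: F(X, Y, Z) = 3*X**2 - 2*X*Y + 3*X*Z + Y**2 + 3*Y*Z.


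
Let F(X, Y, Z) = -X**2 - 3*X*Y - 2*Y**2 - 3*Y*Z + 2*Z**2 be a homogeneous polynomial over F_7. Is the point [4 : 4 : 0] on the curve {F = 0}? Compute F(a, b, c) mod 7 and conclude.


F(4,4,0) ≡ 2 (mod 7); P is NOT on the curve.

Evaluate F(4, 4, 0) term-by-term (mod 7).
  -X**2 ↦ -1·16·1·1 = -16
  -3*X*Y ↦ -3·4·4·1 = -48
  -2*Y**2 ↦ -2·1·16·1 = -32
  -3*Y*Z ↦ -3·1·4·0 = 0
  2*Z**2 ↦ 2·1·1·0 = 0
Sum: F(4, 4, 0) = (-16) + (-48) + (-32) + (0) + (0) = -96.
Reducing mod 7: -96 ≡ 2 (mod 7).
Since F(a, b, c) ≡ 2 ≠ 0 (mod 7), P does NOT lie on the curve.


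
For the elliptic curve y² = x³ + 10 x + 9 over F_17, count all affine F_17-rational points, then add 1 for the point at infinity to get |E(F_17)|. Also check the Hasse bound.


Affine points = {(0, 3), (0, 14), (3, 7), (3, 10), (6, 8), (6, 9), (10, 2), (10, 15), (12, 2), (12, 15), (15, 7), (15, 10), (16, 7), (16, 10)}; affine count = 14; |E(F_17)| = 15.

Discriminant check: Δ ∝ 4a³ + 27b² = 4·10³ + 27·9² = 4·1000 + 27·81 ≡ 16 (mod 17). Nonzero ⇒ E is nonsingular.
For each x ∈ F_17, compute rhs = x³ + 10·x + 9 mod 17, then count y ∈ F_17 with y² ≡ rhs.
  x = 0: rhs = 9, matching y values: 3, 14 (2 points).
  x = 1: rhs = 3, matching y values: none (0 points).
  x = 2: rhs = 3, matching y values: none (0 points).
  x = 3: rhs = 15, matching y values: 7, 10 (2 points).
  x = 4: rhs = 11, matching y values: none (0 points).
  x = 5: rhs = 14, matching y values: none (0 points).
  x = 6: rhs = 13, matching y values: 8, 9 (2 points).
  x = 7: rhs = 14, matching y values: none (0 points).
  x = 8: rhs = 6, matching y values: none (0 points).
  x = 9: rhs = 12, matching y values: none (0 points).
  x = 10: rhs = 4, matching y values: 2, 15 (2 points).
  x = 11: rhs = 5, matching y values: none (0 points).
  x = 12: rhs = 4, matching y values: 2, 15 (2 points).
  x = 13: rhs = 7, matching y values: none (0 points).
  x = 14: rhs = 3, matching y values: none (0 points).
  x = 15: rhs = 15, matching y values: 7, 10 (2 points).
  x = 16: rhs = 15, matching y values: 7, 10 (2 points).
Total affine count: 14.
Full point count |E(F_17)| = 14 + 1 = 15.
Hasse bound: |15 − (17+1)| = |-3| = 3 ≤ 2√17 ≈ 8.2462 ✓.


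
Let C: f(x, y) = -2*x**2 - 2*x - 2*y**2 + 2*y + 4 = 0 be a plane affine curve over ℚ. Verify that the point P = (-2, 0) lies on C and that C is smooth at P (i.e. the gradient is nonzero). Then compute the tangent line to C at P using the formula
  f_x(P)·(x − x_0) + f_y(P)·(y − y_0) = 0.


Tangent line at P: 6*x + 2*y + 12 = 0.

Step 1: f(-2, 0) = 0, so P lies on C.
Step 2: partial derivatives
  f_x(x, y) = -4*x - 2, f_y(x, y) = 2 - 4*y.
  f_x(P) = 6, f_y(P) = 2 (gradient nonzero, so P is smooth).
Step 3: tangent line at P: 6·(x − -2) + 2·(y − 0) = 0.
Expanding: 6*x + 2*y + 12 = 0.


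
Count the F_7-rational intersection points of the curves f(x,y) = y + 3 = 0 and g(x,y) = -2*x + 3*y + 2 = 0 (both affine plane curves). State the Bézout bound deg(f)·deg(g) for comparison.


Common zeros: {(0, 4)}; count = 1; Bézout bound = 1.

deg(f) = 1, deg(g) = 1, so Bézout bound = 1.
Scan x ∈ F_7. For each x, list the y ∈ F_7 with f(x, y) ≡ 0 and those with g(x, y) ≡ 0 (mod 7); the common zeros in that column are the intersection.
  x = 0: f ≡ 0 at y ∈ {4}; g ≡ 0 at y ∈ {4}; common: {4}.
  x = 1: f ≡ 0 at y ∈ {4}; g ≡ 0 at y ∈ {0}; common: ∅.
  x = 2: f ≡ 0 at y ∈ {4}; g ≡ 0 at y ∈ {3}; common: ∅.
  x = 3: f ≡ 0 at y ∈ {4}; g ≡ 0 at y ∈ {6}; common: ∅.
  x = 4: f ≡ 0 at y ∈ {4}; g ≡ 0 at y ∈ {2}; common: ∅.
  x = 5: f ≡ 0 at y ∈ {4}; g ≡ 0 at y ∈ {5}; common: ∅.
  x = 6: f ≡ 0 at y ∈ {4}; g ≡ 0 at y ∈ {1}; common: ∅.
Collecting: common zeros = {(0, 4)}, so the count is 1.
Comparison with the Bézout bound: 1 ≤ 1 = deg(f)·deg(g), as expected for curves with no common component (the bound is attained).


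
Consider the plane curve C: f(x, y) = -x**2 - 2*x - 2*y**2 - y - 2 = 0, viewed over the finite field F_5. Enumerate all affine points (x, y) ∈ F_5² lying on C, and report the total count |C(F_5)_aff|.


Affine F_5-points: {(0, 1), (1, 0), (1, 2), (2, 0), (2, 2), (3, 1)}; count = 6.

For each of the 25 pairs (x, y) ∈ F_5², evaluate f(x, y) mod 5. Record the zeros.
  x = 0: [0↦3, 1↦0, 2↦3, 3↦2, 4↦2]  zeros at y ∈ {1}
  x = 1: [0↦0, 1↦2, 2↦0, 3↦4, 4↦4]  zeros at y ∈ {0, 2}
  x = 2: [0↦0, 1↦2, 2↦0, 3↦4, 4↦4]  zeros at y ∈ {0, 2}
  x = 3: [0↦3, 1↦0, 2↦3, 3↦2, 4↦2]  zeros at y ∈ {1}
  x = 4: [0↦4, 1↦1, 2↦4, 3↦3, 4↦3]  zeros at y ∈ ∅
Collecting zeros: affine points = {(0, 1), (1, 0), (1, 2), (2, 0), (2, 2), (3, 1)}.
Total count |C(F_5)_aff| = 6.


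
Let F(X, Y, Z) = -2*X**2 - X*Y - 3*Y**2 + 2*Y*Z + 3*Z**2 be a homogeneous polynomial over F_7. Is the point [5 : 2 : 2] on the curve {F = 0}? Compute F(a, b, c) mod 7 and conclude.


F(5,2,2) ≡ 4 (mod 7); P is NOT on the curve.

Evaluate F(5, 2, 2) term-by-term (mod 7).
  -2*X**2 ↦ -2·25·1·1 = -50
  -X*Y ↦ -1·5·2·1 = -10
  -3*Y**2 ↦ -3·1·4·1 = -12
  2*Y*Z ↦ 2·1·2·2 = 8
  3*Z**2 ↦ 3·1·1·4 = 12
Sum: F(5, 2, 2) = (-50) + (-10) + (-12) + (8) + (12) = -52.
Reducing mod 7: -52 ≡ 4 (mod 7).
Since F(a, b, c) ≡ 4 ≠ 0 (mod 7), P does NOT lie on the curve.


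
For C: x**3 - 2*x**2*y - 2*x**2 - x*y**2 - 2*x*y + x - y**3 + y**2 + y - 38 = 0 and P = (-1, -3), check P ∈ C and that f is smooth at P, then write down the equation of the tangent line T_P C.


Tangent line at P: -7*x - 38*y - 121 = 0.

Step 1: f(-1, -3) = 0, so P lies on C.
Step 2: partial derivatives
  f_x(x, y) = 3*x**2 - 4*x*y - 4*x - y**2 - 2*y + 1, f_y(x, y) = -2*x**2 - 2*x*y - 2*x - 3*y**2 + 2*y + 1.
  f_x(P) = -7, f_y(P) = -38 (gradient nonzero, so P is smooth).
Step 3: tangent line at P: -7·(x − -1) + -38·(y − -3) = 0.
Expanding: -7*x - 38*y - 121 = 0.


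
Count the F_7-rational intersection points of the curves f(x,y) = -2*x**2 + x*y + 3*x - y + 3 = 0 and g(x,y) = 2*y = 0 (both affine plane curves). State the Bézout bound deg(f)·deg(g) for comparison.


Common zeros: ∅; count = 0; Bézout bound = 2.

deg(f) = 2, deg(g) = 1, so Bézout bound = 2.
Scan x ∈ F_7. For each x, list the y ∈ F_7 with f(x, y) ≡ 0 and those with g(x, y) ≡ 0 (mod 7); the common zeros in that column are the intersection.
  x = 0: f ≡ 0 at y ∈ {3}; g ≡ 0 at y ∈ {0}; common: ∅.
  x = 1: f ≡ 0 at y ∈ ∅; g ≡ 0 at y ∈ {0}; common: ∅.
  x = 2: f ≡ 0 at y ∈ {6}; g ≡ 0 at y ∈ {0}; common: ∅.
  x = 3: f ≡ 0 at y ∈ {3}; g ≡ 0 at y ∈ {0}; common: ∅.
  x = 4: f ≡ 0 at y ∈ {1}; g ≡ 0 at y ∈ {0}; common: ∅.
  x = 5: f ≡ 0 at y ∈ {1}; g ≡ 0 at y ∈ {0}; common: ∅.
  x = 6: f ≡ 0 at y ∈ {6}; g ≡ 0 at y ∈ {0}; common: ∅.
Collecting: common zeros = ∅, so the count is 0.
Comparison with the Bézout bound: 0 ≤ 2 = deg(f)·deg(g), as expected for curves with no common component (the affine F_7-count falls short of the bound because intersections may lie at infinity, over extension fields, or carry multiplicity).


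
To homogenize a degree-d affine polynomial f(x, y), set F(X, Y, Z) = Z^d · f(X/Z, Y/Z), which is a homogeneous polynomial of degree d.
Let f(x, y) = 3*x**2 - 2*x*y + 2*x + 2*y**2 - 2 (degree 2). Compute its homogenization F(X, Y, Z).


F(X, Y, Z) = 3*X**2 - 2*X*Y + 2*X*Z + 2*Y**2 - 2*Z**2

deg(f) = 2.
Substitute x = X/Z, y = Y/Z into f, then multiply by Z^2.
  monomial 3·x^2·y^0 ↦ 3·X^2·Y^0·Z^0.
  monomial -2·x^1·y^1 ↦ -2·X^1·Y^1·Z^0.
  monomial 2·x^1·y^0 ↦ 2·X^1·Y^0·Z^1.
  monomial 2·x^0·y^2 ↦ 2·X^0·Y^2·Z^0.
  monomial -2·x^0·y^0 ↦ -2·X^0·Y^0·Z^2.
Collecting: F(X, Y, Z) = 3*X**2 - 2*X*Y + 2*X*Z + 2*Y**2 - 2*Z**2.


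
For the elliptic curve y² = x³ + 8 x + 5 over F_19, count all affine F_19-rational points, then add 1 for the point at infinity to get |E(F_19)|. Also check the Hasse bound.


Affine points = {(0, 9), (0, 10), (4, 5), (4, 14), (7, 9), (7, 10), (8, 7), (8, 12), (12, 9), (12, 10), (13, 8), (13, 11), (14, 7), (14, 12), (15, 2), (15, 17), (16, 7), (16, 12), (17, 0)}; affine count = 19; |E(F_19)| = 20.

Discriminant check: Δ ∝ 4a³ + 27b² = 4·8³ + 27·5² = 4·512 + 27·25 ≡ 6 (mod 19). Nonzero ⇒ E is nonsingular.
For each x ∈ F_19, compute rhs = x³ + 8·x + 5 mod 19, then count y ∈ F_19 with y² ≡ rhs.
  x = 0: rhs = 5, matching y values: 9, 10 (2 points).
  x = 1: rhs = 14, matching y values: none (0 points).
  x = 2: rhs = 10, matching y values: none (0 points).
  x = 3: rhs = 18, matching y values: none (0 points).
  x = 4: rhs = 6, matching y values: 5, 14 (2 points).
  x = 5: rhs = 18, matching y values: none (0 points).
  x = 6: rhs = 3, matching y values: none (0 points).
  x = 7: rhs = 5, matching y values: 9, 10 (2 points).
  x = 8: rhs = 11, matching y values: 7, 12 (2 points).
  x = 9: rhs = 8, matching y values: none (0 points).
  x = 10: rhs = 2, matching y values: none (0 points).
  x = 11: rhs = 18, matching y values: none (0 points).
  x = 12: rhs = 5, matching y values: 9, 10 (2 points).
  x = 13: rhs = 7, matching y values: 8, 11 (2 points).
  x = 14: rhs = 11, matching y values: 7, 12 (2 points).
  x = 15: rhs = 4, matching y values: 2, 17 (2 points).
  x = 16: rhs = 11, matching y values: 7, 12 (2 points).
  x = 17: rhs = 0, matching y values: 0 (1 points).
  x = 18: rhs = 15, matching y values: none (0 points).
Total affine count: 19.
Full point count |E(F_19)| = 19 + 1 = 20.
Hasse bound: |20 − (19+1)| = |0| = 0 ≤ 2√19 ≈ 8.7178 ✓.


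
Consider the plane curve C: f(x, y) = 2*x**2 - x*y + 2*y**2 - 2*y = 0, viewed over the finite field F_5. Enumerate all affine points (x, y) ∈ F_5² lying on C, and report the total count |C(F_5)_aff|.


Affine F_5-points: {(0, 0), (0, 1), (3, 1), (3, 4), (4, 4)}; count = 5.

For each of the 25 pairs (x, y) ∈ F_5², evaluate f(x, y) mod 5. Record the zeros.
  x = 0: [0↦0, 1↦0, 2↦4, 3↦2, 4↦4]  zeros at y ∈ {0, 1}
  x = 1: [0↦2, 1↦1, 2↦4, 3↦1, 4↦2]  zeros at y ∈ ∅
  x = 2: [0↦3, 1↦1, 2↦3, 3↦4, 4↦4]  zeros at y ∈ ∅
  x = 3: [0↦3, 1↦0, 2↦1, 3↦1, 4↦0]  zeros at y ∈ {1, 4}
  x = 4: [0↦2, 1↦3, 2↦3, 3↦2, 4↦0]  zeros at y ∈ {4}
Collecting zeros: affine points = {(0, 0), (0, 1), (3, 1), (3, 4), (4, 4)}.
Total count |C(F_5)_aff| = 5.


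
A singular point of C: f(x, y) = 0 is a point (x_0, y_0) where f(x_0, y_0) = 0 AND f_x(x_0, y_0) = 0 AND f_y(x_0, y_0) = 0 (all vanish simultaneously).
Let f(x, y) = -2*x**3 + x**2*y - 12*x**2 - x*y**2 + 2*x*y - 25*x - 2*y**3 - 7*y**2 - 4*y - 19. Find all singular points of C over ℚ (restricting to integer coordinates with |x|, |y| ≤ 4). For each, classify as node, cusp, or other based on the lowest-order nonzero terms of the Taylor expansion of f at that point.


Singular points: {(-2, -1)}; classification: node.

Compute partial derivatives:
  f_x = -6*x**2 + 2*x*y - 24*x - y**2 + 2*y - 25.
  f_y = x**2 - 2*x*y + 2*x - 6*y**2 - 14*y - 4.
Scan x_0 ∈ {−4, ..., 4}. For each x_0, f_y(x_0, y) is a polynomial in y; find its integer roots y ∈ {−4, ..., 4}, then test f_x and f at those candidates.
  x = -4: f_y(-4, y) = -6*y**2 - 6*y + 4; no integer root y with |y| ≤ 4.
  x = -3: f_y(-3, y) = -6*y**2 - 8*y - 1; no integer root y with |y| ≤ 4.
  x = -2: f_y(-2, y) = -6*y**2 - 10*y - 4; vanishes at y ∈ {-1}. (-2, -1): f_x = 0, f = 0 — SINGULAR.
  x = -1: f_y(-1, y) = -6*y**2 - 12*y - 5; no integer root y with |y| ≤ 4.
  x = 0: f_y(0, y) = -6*y**2 - 14*y - 4; vanishes at y ∈ {-2}. (0, -2): f_x = -33 ≠ 0.
  x = 1: f_y(1, y) = -6*y**2 - 16*y - 1; no integer root y with |y| ≤ 4.
  x = 2: f_y(2, y) = -6*y**2 - 18*y + 4; no integer root y with |y| ≤ 4.
  x = 3: f_y(3, y) = -6*y**2 - 20*y + 11; no integer root y with |y| ≤ 4.
  x = 4: f_y(4, y) = -6*y**2 - 22*y + 20; no integer root y with |y| ≤ 4.
Only singular point on the grid: (-2, -1).
Classify: substitute x = -2 + u, y = -1 + v and expand: f = -2*u**3 + u**2*v - u**2 - u*v**2 - 2*v**3 + v**2.
No constant or linear terms (consistent with a singular point). Quadratic part: -u**2 + v**2. Cubic part: -2*u**3 + u**2*v - u*v**2 - 2*v**3.
The quadratic part v**2 - u**2 = (v − u)(v + u) splits into two distinct linear factors, so there are two distinct tangent lines y − -1 = ±(x − -2) — this is a node (ordinary double point).
Classification: node.


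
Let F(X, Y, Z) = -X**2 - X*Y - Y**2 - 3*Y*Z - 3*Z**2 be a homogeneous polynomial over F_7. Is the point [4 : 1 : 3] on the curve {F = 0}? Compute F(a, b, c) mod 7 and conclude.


F(4,1,3) ≡ 6 (mod 7); P is NOT on the curve.

Evaluate F(4, 1, 3) term-by-term (mod 7).
  -X**2 ↦ -1·16·1·1 = -16
  -X*Y ↦ -1·4·1·1 = -4
  -Y**2 ↦ -1·1·1·1 = -1
  -3*Y*Z ↦ -3·1·1·3 = -9
  -3*Z**2 ↦ -3·1·1·9 = -27
Sum: F(4, 1, 3) = (-16) + (-4) + (-1) + (-9) + (-27) = -57.
Reducing mod 7: -57 ≡ 6 (mod 7).
Since F(a, b, c) ≡ 6 ≠ 0 (mod 7), P does NOT lie on the curve.


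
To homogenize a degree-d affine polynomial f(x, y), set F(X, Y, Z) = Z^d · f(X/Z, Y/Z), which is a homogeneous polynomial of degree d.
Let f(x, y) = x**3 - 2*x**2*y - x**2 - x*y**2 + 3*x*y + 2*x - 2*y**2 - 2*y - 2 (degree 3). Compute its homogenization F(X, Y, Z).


F(X, Y, Z) = X**3 - 2*X**2*Y - X**2*Z - X*Y**2 + 3*X*Y*Z + 2*X*Z**2 - 2*Y**2*Z - 2*Y*Z**2 - 2*Z**3

deg(f) = 3.
Substitute x = X/Z, y = Y/Z into f, then multiply by Z^3.
  monomial 1·x^3·y^0 ↦ 1·X^3·Y^0·Z^0.
  monomial -2·x^2·y^1 ↦ -2·X^2·Y^1·Z^0.
  monomial -1·x^2·y^0 ↦ -1·X^2·Y^0·Z^1.
  monomial -1·x^1·y^2 ↦ -1·X^1·Y^2·Z^0.
  monomial 3·x^1·y^1 ↦ 3·X^1·Y^1·Z^1.
  monomial 2·x^1·y^0 ↦ 2·X^1·Y^0·Z^2.
  monomial -2·x^0·y^2 ↦ -2·X^0·Y^2·Z^1.
  monomial -2·x^0·y^1 ↦ -2·X^0·Y^1·Z^2.
  monomial -2·x^0·y^0 ↦ -2·X^0·Y^0·Z^3.
Collecting: F(X, Y, Z) = X**3 - 2*X**2*Y - X**2*Z - X*Y**2 + 3*X*Y*Z + 2*X*Z**2 - 2*Y**2*Z - 2*Y*Z**2 - 2*Z**3.


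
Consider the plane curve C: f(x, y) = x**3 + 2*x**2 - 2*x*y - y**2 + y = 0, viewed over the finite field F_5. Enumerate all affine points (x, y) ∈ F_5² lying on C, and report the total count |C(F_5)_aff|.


Affine F_5-points: {(0, 0), (0, 1), (3, 0)}; count = 3.

For each of the 25 pairs (x, y) ∈ F_5², evaluate f(x, y) mod 5. Record the zeros.
  x = 0: [0↦0, 1↦0, 2↦3, 3↦4, 4↦3]  zeros at y ∈ {0, 1}
  x = 1: [0↦3, 1↦1, 2↦2, 3↦1, 4↦3]  zeros at y ∈ ∅
  x = 2: [0↦1, 1↦2, 2↦1, 3↦3, 4↦3]  zeros at y ∈ ∅
  x = 3: [0↦0, 1↦4, 2↦1, 3↦1, 4↦4]  zeros at y ∈ {0}
  x = 4: [0↦1, 1↦3, 2↦3, 3↦1, 4↦2]  zeros at y ∈ ∅
Collecting zeros: affine points = {(0, 0), (0, 1), (3, 0)}.
Total count |C(F_5)_aff| = 3.


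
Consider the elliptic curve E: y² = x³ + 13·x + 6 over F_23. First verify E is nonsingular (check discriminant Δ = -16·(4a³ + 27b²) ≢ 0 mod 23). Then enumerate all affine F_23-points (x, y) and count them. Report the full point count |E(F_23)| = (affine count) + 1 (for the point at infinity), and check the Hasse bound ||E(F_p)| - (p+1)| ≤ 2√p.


Affine points = {(0, 11), (0, 12), (3, 7), (3, 16), (5, 9), (5, 14), (6, 1), (6, 22), (7, 7), (7, 16), (8, 1), (8, 22), (9, 1), (9, 22), (10, 3), (10, 20), (11, 10), (11, 13), (12, 2), (12, 21), (13, 7), (13, 16), (16, 3), (16, 20), (18, 0), (20, 3), (20, 20), (21, 8), (21, 15)}; affine count = 29; |E(F_23)| = 30.

Discriminant check: Δ ∝ 4a³ + 27b² = 4·13³ + 27·6² = 4·2197 + 27·36 ≡ 8 (mod 23). Nonzero ⇒ E is nonsingular.
For each x ∈ F_23, compute rhs = x³ + 13·x + 6 mod 23, then count y ∈ F_23 with y² ≡ rhs.
  x = 0: rhs = 6, matching y values: 11, 12 (2 points).
  x = 1: rhs = 20, matching y values: none (0 points).
  x = 2: rhs = 17, matching y values: none (0 points).
  x = 3: rhs = 3, matching y values: 7, 16 (2 points).
  x = 4: rhs = 7, matching y values: none (0 points).
  x = 5: rhs = 12, matching y values: 9, 14 (2 points).
  x = 6: rhs = 1, matching y values: 1, 22 (2 points).
  x = 7: rhs = 3, matching y values: 7, 16 (2 points).
  x = 8: rhs = 1, matching y values: 1, 22 (2 points).
  x = 9: rhs = 1, matching y values: 1, 22 (2 points).
  x = 10: rhs = 9, matching y values: 3, 20 (2 points).
  x = 11: rhs = 8, matching y values: 10, 13 (2 points).
  x = 12: rhs = 4, matching y values: 2, 21 (2 points).
  x = 13: rhs = 3, matching y values: 7, 16 (2 points).
  x = 14: rhs = 11, matching y values: none (0 points).
  x = 15: rhs = 11, matching y values: none (0 points).
  x = 16: rhs = 9, matching y values: 3, 20 (2 points).
  x = 17: rhs = 11, matching y values: none (0 points).
  x = 18: rhs = 0, matching y values: 0 (1 points).
  x = 19: rhs = 5, matching y values: none (0 points).
  x = 20: rhs = 9, matching y values: 3, 20 (2 points).
  x = 21: rhs = 18, matching y values: 8, 15 (2 points).
  x = 22: rhs = 15, matching y values: none (0 points).
Total affine count: 29.
Full point count |E(F_23)| = 29 + 1 = 30.
Hasse bound: |30 − (23+1)| = |6| = 6 ≤ 2√23 ≈ 9.5917 ✓.


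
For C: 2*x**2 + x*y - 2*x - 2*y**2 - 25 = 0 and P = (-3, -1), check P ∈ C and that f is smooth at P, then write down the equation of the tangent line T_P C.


Tangent line at P: -15*x + y - 44 = 0.

Step 1: f(-3, -1) = 0, so P lies on C.
Step 2: partial derivatives
  f_x(x, y) = 4*x + y - 2, f_y(x, y) = x - 4*y.
  f_x(P) = -15, f_y(P) = 1 (gradient nonzero, so P is smooth).
Step 3: tangent line at P: -15·(x − -3) + 1·(y − -1) = 0.
Expanding: -15*x + y - 44 = 0.


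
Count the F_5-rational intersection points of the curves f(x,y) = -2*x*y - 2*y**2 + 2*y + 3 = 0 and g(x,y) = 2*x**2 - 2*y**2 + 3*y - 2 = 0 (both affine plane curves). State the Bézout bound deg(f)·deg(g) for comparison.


Common zeros: ∅; count = 0; Bézout bound = 4.

deg(f) = 2, deg(g) = 2, so Bézout bound = 4.
Scan x ∈ F_5. For each x, list the y ∈ F_5 with f(x, y) ≡ 0 and those with g(x, y) ≡ 0 (mod 5); the common zeros in that column are the intersection.
  x = 0: f ≡ 0 at y ∈ ∅; g ≡ 0 at y ∈ ∅; common: ∅.
  x = 1: f ≡ 0 at y ∈ {2, 3}; g ≡ 0 at y ∈ {0, 4}; common: ∅.
  x = 2: f ≡ 0 at y ∈ ∅; g ≡ 0 at y ∈ ∅; common: ∅.
  x = 3: f ≡ 0 at y ∈ {4}; g ≡ 0 at y ∈ ∅; common: ∅.
  x = 4: f ≡ 0 at y ∈ {1}; g ≡ 0 at y ∈ {0, 4}; common: ∅.
Collecting: common zeros = ∅, so the count is 0.
Comparison with the Bézout bound: 0 ≤ 4 = deg(f)·deg(g), as expected for curves with no common component (the affine F_5-count falls short of the bound because intersections may lie at infinity, over extension fields, or carry multiplicity).


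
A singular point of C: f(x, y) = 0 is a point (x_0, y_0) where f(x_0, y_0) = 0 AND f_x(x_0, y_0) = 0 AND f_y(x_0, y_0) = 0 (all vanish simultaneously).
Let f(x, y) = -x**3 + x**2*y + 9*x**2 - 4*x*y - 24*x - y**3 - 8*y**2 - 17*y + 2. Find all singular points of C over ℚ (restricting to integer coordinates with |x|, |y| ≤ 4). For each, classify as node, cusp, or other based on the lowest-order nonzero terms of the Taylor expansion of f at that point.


Singular points: {(2, -3)}; classification: cusp.

Compute partial derivatives:
  f_x = -3*x**2 + 2*x*y + 18*x - 4*y - 24.
  f_y = x**2 - 4*x - 3*y**2 - 16*y - 17.
Scan x_0 ∈ {−4, ..., 4}. For each x_0, f_y(x_0, y) is a polynomial in y; find its integer roots y ∈ {−4, ..., 4}, then test f_x and f at those candidates.
  x = -4: f_y(-4, y) = -3*y**2 - 16*y + 15; no integer root y with |y| ≤ 4.
  x = -3: f_y(-3, y) = -3*y**2 - 16*y + 4; no integer root y with |y| ≤ 4.
  x = -2: f_y(-2, y) = -3*y**2 - 16*y - 5; no integer root y with |y| ≤ 4.
  x = -1: f_y(-1, y) = -3*y**2 - 16*y - 12; no integer root y with |y| ≤ 4.
  x = 0: f_y(0, y) = -3*y**2 - 16*y - 17; no integer root y with |y| ≤ 4.
  x = 1: f_y(1, y) = -3*y**2 - 16*y - 20; vanishes at y ∈ {-2}. (1, -2): f_x = -5 ≠ 0.
  x = 2: f_y(2, y) = -3*y**2 - 16*y - 21; vanishes at y ∈ {-3}. (2, -3): f_x = 0, f = 0 — SINGULAR.
  x = 3: f_y(3, y) = -3*y**2 - 16*y - 20; vanishes at y ∈ {-2}. (3, -2): f_x = -1 ≠ 0.
  x = 4: f_y(4, y) = -3*y**2 - 16*y - 17; no integer root y with |y| ≤ 4.
Only singular point on the grid: (2, -3).
Classify: substitute x = 2 + u, y = -3 + v and expand: f = -u**3 + u**2*v - v**3 + v**2.
No constant or linear terms (consistent with a singular point). Quadratic part: v**2. Cubic part: -u**3 + u**2*v - v**3.
The quadratic part v**2 is a perfect square, so there is a single (double) tangent line v = 0, i.e. y = -3. Restricting the cubic part to that line (v = 0) leaves -u**3 ≠ 0, so f is not divisible by v and the branch is v² ≈ u**3 to lowest order — this is a cusp.
Classification: cusp.


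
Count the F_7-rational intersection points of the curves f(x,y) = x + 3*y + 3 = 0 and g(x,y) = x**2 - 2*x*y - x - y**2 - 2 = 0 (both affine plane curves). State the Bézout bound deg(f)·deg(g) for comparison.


Common zeros: {(2, 3)}; count = 1; Bézout bound = 2.

deg(f) = 1, deg(g) = 2, so Bézout bound = 2.
Scan x ∈ F_7. For each x, list the y ∈ F_7 with f(x, y) ≡ 0 and those with g(x, y) ≡ 0 (mod 7); the common zeros in that column are the intersection.
  x = 0: f ≡ 0 at y ∈ {6}; g ≡ 0 at y ∈ ∅; common: ∅.
  x = 1: f ≡ 0 at y ∈ {1}; g ≡ 0 at y ∈ ∅; common: ∅.
  x = 2: f ≡ 0 at y ∈ {3}; g ≡ 0 at y ∈ {0, 3}; common: {3}.
  x = 3: f ≡ 0 at y ∈ {5}; g ≡ 0 at y ∈ ∅; common: ∅.
  x = 4: f ≡ 0 at y ∈ {0}; g ≡ 0 at y ∈ ∅; common: ∅.
  x = 5: f ≡ 0 at y ∈ {2}; g ≡ 0 at y ∈ {1, 3}; common: ∅.
  x = 6: f ≡ 0 at y ∈ {4}; g ≡ 0 at y ∈ {0, 2}; common: ∅.
Collecting: common zeros = {(2, 3)}, so the count is 1.
Comparison with the Bézout bound: 1 ≤ 2 = deg(f)·deg(g), as expected for curves with no common component (the affine F_7-count falls short of the bound because intersections may lie at infinity, over extension fields, or carry multiplicity).
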